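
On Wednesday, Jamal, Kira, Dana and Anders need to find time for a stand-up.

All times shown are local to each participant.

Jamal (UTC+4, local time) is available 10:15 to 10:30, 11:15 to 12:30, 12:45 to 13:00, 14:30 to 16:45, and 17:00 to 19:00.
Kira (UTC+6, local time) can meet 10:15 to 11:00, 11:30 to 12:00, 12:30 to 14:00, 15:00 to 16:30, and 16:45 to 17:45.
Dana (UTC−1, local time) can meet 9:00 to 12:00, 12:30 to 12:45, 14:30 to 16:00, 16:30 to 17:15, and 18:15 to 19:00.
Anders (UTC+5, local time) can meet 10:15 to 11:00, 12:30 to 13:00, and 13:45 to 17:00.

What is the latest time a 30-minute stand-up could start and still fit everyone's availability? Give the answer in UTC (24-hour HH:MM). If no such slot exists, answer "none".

11:15

Jamal → UTC: 06:15–06:30, 07:15–08:30, 08:45–09:00, 10:30–12:45, 13:00–15:00.
Kira → UTC: 04:15–05:00, 05:30–06:00, 06:30–08:00, 09:00–10:30, 10:45–11:45.
Dana → UTC: 10:00–13:00, 13:30–13:45, 15:30–17:00, 17:30–18:15, 19:15–20:00.
Anders → UTC: 05:15–06:00, 07:30–08:00, 08:45–12:00.
Jamal ∩ Kira: 07:15–08:00, 10:45–11:45.
Jamal ∩ Kira ∩ Dana: 10:45–11:45.
Jamal ∩ Kira ∩ Dana ∩ Anders: 10:45–11:45.
Windows ≥ 30 min: 10:45–11:45.
Latest start in the last window 10:45–11:45 is 11:45 − 30 min = 11:15.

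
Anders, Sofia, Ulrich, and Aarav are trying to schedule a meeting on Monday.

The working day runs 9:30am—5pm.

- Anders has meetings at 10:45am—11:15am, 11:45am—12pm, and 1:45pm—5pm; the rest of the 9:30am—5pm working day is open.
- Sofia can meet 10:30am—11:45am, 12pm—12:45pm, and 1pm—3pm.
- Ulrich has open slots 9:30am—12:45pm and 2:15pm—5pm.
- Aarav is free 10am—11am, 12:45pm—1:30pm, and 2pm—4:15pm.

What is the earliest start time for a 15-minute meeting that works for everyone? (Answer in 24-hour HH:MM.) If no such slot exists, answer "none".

10:30

Anders free within 09:30–17:00: 09:30–10:45, 11:15–11:45, 12:00–13:45.
Anders ∩ Sofia: 10:30–10:45, 11:15–11:45, 12:00–12:45, 13:00–13:45.
Anders ∩ Sofia ∩ Ulrich: 10:30–10:45, 11:15–11:45, 12:00–12:45.
Anders ∩ Sofia ∩ Ulrich ∩ Aarav: 10:30–10:45.
Windows ≥ 15 min: 10:30–10:45.
Earliest such window starts at 10:30.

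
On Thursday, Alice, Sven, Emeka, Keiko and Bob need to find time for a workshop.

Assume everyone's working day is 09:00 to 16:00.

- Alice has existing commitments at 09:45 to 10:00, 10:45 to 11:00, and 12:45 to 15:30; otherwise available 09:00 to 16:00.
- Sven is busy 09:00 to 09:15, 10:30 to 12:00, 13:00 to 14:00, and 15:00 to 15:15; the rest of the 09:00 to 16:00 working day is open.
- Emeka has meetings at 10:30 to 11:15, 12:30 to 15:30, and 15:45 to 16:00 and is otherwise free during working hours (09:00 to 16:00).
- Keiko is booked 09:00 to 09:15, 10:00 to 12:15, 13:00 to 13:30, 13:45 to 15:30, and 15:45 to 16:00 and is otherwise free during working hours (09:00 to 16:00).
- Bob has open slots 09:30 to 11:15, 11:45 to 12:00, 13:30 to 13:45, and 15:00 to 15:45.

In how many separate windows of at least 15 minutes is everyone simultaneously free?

2

Alice free within 09:00–16:00: 09:00–09:45, 10:00–10:45, 11:00–12:45, 15:30–16:00.
Sven free within 09:00–16:00: 09:15–10:30, 12:00–13:00, 14:00–15:00, 15:15–16:00.
Emeka free within 09:00–16:00: 09:00–10:30, 11:15–12:30, 15:30–15:45.
Keiko free within 09:00–16:00: 09:15–10:00, 12:15–13:00, 13:30–13:45, 15:30–15:45.
Alice ∩ Sven: 09:15–09:45, 10:00–10:30, 12:00–12:45, 15:30–16:00.
Alice ∩ Sven ∩ Emeka: 09:15–09:45, 10:00–10:30, 12:00–12:30, 15:30–15:45.
Alice ∩ Sven ∩ Emeka ∩ Keiko: 09:15–09:45, 12:15–12:30, 15:30–15:45.
Alice ∩ Sven ∩ Emeka ∩ Keiko ∩ Bob: 09:30–09:45, 15:30–15:45.
Windows ≥ 15 min: 09:30–09:45, 15:30–15:45.
That's 2 windows.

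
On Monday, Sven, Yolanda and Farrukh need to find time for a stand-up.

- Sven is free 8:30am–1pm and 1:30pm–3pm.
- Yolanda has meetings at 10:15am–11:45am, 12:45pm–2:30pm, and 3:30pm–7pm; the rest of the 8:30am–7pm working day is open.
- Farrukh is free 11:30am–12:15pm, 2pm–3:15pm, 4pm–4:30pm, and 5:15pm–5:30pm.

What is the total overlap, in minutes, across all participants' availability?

60 minutes

Yolanda free within 08:30–19:00: 08:30–10:15, 11:45–12:45, 14:30–15:30.
Sven ∩ Yolanda: 08:30–10:15, 11:45–12:45, 14:30–15:00.
Sven ∩ Yolanda ∩ Farrukh: 11:45–12:15, 14:30–15:00.
Total common minutes: 30 + 30 = 60.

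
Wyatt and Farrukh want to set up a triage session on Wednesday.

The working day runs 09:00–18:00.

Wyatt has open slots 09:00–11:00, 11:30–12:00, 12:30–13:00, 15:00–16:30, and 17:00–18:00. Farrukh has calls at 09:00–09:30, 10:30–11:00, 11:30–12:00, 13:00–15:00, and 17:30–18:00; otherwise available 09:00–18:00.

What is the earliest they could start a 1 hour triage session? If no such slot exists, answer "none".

Farrukh free within 09:00–18:00: 09:30–10:30, 11:00–11:30, 12:00–13:00, 15:00–17:30.
Wyatt ∩ Farrukh: 09:30–10:30, 12:30–13:00, 15:00–16:30, 17:00–17:30.
Windows ≥ 60 min: 09:30–10:30, 15:00–16:30.
Earliest such window starts at 09:30.

09:30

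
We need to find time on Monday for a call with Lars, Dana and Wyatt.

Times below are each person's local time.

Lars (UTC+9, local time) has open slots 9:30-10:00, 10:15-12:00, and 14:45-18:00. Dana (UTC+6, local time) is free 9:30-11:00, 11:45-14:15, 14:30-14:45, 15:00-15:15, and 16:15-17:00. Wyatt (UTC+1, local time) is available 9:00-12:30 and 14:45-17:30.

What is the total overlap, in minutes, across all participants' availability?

30 minutes

Lars → UTC: 00:30–01:00, 01:15–03:00, 05:45–09:00.
Dana → UTC: 03:30–05:00, 05:45–08:15, 08:30–08:45, 09:00–09:15, 10:15–11:00.
Wyatt → UTC: 08:00–11:30, 13:45–16:30.
Lars ∩ Dana: 05:45–08:15, 08:30–08:45.
Lars ∩ Dana ∩ Wyatt: 08:00–08:15, 08:30–08:45.
Total common minutes: 15 + 15 = 30.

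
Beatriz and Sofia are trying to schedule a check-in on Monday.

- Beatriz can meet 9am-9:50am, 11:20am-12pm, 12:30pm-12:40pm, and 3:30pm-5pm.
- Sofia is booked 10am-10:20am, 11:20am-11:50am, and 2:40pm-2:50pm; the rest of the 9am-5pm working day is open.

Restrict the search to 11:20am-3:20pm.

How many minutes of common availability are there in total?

20 minutes

Sofia free within 09:00–17:00: 09:00–10:00, 10:20–11:20, 11:50–14:40, 14:50–17:00.
Beatriz ∩ Sofia: 09:00–09:50, 11:50–12:00, 12:30–12:40, 15:30–17:00.
Restricted to 11:20–15:20: 11:50–12:00, 12:30–12:40.
Total common minutes: 10 + 10 = 20.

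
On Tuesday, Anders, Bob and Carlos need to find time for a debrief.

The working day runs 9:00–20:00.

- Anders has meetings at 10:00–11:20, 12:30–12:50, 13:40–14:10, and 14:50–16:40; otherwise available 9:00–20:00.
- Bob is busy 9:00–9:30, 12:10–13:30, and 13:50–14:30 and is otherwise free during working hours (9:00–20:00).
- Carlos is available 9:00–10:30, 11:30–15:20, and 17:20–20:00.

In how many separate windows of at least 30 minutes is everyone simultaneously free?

Anders free within 09:00–20:00: 09:00–10:00, 11:20–12:30, 12:50–13:40, 14:10–14:50, 16:40–20:00.
Bob free within 09:00–20:00: 09:30–12:10, 13:30–13:50, 14:30–20:00.
Anders ∩ Bob: 09:30–10:00, 11:20–12:10, 13:30–13:40, 14:30–14:50, 16:40–20:00.
Anders ∩ Bob ∩ Carlos: 09:30–10:00, 11:30–12:10, 13:30–13:40, 14:30–14:50, 17:20–20:00.
Windows ≥ 30 min: 09:30–10:00, 11:30–12:10, 17:20–20:00.
That's 3 windows.

3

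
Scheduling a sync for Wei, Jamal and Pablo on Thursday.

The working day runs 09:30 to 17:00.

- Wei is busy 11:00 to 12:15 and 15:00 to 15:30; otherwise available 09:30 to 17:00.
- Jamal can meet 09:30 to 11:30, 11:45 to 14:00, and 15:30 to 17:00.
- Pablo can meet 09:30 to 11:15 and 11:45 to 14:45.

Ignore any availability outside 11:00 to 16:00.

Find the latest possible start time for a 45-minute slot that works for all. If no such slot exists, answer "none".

Wei free within 09:30–17:00: 09:30–11:00, 12:15–15:00, 15:30–17:00.
Wei ∩ Jamal: 09:30–11:00, 12:15–14:00, 15:30–17:00.
Wei ∩ Jamal ∩ Pablo: 09:30–11:00, 12:15–14:00.
Restricted to 11:00–16:00: 12:15–14:00.
Windows ≥ 45 min: 12:15–14:00.
Latest start in the last window 12:15–14:00 is 14:00 − 45 min = 13:15.

13:15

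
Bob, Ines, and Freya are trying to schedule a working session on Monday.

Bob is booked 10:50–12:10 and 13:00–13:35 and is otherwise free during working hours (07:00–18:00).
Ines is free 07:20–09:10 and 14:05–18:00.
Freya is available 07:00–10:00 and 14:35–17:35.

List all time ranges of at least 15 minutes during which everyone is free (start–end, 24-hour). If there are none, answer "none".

07:20–09:10, 14:35–17:35

Bob free within 07:00–18:00: 07:00–10:50, 12:10–13:00, 13:35–18:00.
Bob ∩ Ines: 07:20–09:10, 14:05–18:00.
Bob ∩ Ines ∩ Freya: 07:20–09:10, 14:35–17:35.
Windows ≥ 15 min: 07:20–09:10, 14:35–17:35.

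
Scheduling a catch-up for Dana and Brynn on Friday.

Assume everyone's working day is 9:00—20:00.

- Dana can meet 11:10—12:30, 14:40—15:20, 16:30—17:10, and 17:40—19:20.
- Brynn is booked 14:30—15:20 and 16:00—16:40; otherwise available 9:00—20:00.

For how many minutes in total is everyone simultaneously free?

Brynn free within 09:00–20:00: 09:00–14:30, 15:20–16:00, 16:40–20:00.
Dana ∩ Brynn: 11:10–12:30, 16:40–17:10, 17:40–19:20.
Total common minutes: 80 + 30 + 100 = 210.

210 minutes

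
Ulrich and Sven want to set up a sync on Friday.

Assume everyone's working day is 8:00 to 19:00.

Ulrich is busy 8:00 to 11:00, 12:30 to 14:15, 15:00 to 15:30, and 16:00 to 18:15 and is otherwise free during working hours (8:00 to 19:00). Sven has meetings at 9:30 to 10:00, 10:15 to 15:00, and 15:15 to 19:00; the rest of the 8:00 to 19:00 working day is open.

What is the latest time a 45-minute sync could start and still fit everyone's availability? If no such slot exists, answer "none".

none

Ulrich free within 08:00–19:00: 11:00–12:30, 14:15–15:00, 15:30–16:00, 18:15–19:00.
Sven free within 08:00–19:00: 08:00–09:30, 10:00–10:15, 15:00–15:15.
Ulrich ∩ Sven: (none).
Windows ≥ 45 min: (none).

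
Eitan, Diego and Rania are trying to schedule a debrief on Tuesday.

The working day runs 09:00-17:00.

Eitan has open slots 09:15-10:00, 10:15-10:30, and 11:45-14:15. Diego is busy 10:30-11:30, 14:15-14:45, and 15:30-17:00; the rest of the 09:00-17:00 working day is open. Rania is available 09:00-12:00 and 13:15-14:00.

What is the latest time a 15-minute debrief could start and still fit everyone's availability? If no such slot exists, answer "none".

Diego free within 09:00–17:00: 09:00–10:30, 11:30–14:15, 14:45–15:30.
Eitan ∩ Diego: 09:15–10:00, 10:15–10:30, 11:45–14:15.
Eitan ∩ Diego ∩ Rania: 09:15–10:00, 10:15–10:30, 11:45–12:00, 13:15–14:00.
Windows ≥ 15 min: 09:15–10:00, 10:15–10:30, 11:45–12:00, 13:15–14:00.
Latest start in the last window 13:15–14:00 is 14:00 − 15 min = 13:45.

13:45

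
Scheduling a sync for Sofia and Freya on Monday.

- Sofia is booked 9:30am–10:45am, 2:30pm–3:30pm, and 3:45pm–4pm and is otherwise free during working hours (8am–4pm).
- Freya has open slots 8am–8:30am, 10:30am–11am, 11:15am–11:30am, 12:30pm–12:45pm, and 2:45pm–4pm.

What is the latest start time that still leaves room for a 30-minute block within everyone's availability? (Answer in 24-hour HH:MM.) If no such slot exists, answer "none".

08:00

Sofia free within 08:00–16:00: 08:00–09:30, 10:45–14:30, 15:30–15:45.
Sofia ∩ Freya: 08:00–08:30, 10:45–11:00, 11:15–11:30, 12:30–12:45, 15:30–15:45.
Windows ≥ 30 min: 08:00–08:30.
Latest start in the last window 08:00–08:30 is 08:30 − 30 min = 08:00.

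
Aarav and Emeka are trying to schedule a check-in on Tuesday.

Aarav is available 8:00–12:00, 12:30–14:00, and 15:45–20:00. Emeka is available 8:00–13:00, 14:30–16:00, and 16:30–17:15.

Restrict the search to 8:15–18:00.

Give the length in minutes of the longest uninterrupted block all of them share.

Aarav ∩ Emeka: 08:00–12:00, 12:30–13:00, 15:45–16:00, 16:30–17:15.
Restricted to 08:15–18:00: 08:15–12:00, 12:30–13:00, 15:45–16:00, 16:30–17:15.
Common window lengths: 225, 30, 15, 45 min; longest is 225.

225 minutes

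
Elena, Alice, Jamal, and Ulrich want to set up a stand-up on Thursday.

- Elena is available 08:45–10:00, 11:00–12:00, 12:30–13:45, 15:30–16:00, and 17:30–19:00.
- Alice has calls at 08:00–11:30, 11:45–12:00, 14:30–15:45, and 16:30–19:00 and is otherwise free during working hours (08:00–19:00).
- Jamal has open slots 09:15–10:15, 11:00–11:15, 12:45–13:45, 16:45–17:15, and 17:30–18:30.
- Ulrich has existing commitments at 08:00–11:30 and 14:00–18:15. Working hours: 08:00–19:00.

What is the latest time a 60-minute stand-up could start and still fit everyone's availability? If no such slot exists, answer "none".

Alice free within 08:00–19:00: 11:30–11:45, 12:00–14:30, 15:45–16:30.
Ulrich free within 08:00–19:00: 11:30–14:00, 18:15–19:00.
Elena ∩ Alice: 11:30–11:45, 12:30–13:45, 15:45–16:00.
Elena ∩ Alice ∩ Jamal: 12:45–13:45.
Elena ∩ Alice ∩ Jamal ∩ Ulrich: 12:45–13:45.
Windows ≥ 60 min: 12:45–13:45.
Latest start in the last window 12:45–13:45 is 13:45 − 60 min = 12:45.

12:45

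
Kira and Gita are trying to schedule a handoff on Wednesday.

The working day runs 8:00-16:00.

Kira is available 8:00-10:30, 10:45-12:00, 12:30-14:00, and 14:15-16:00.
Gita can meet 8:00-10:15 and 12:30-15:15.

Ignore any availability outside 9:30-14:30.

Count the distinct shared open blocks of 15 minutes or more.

Kira ∩ Gita: 08:00–10:15, 12:30–14:00, 14:15–15:15.
Restricted to 09:30–14:30: 09:30–10:15, 12:30–14:00, 14:15–14:30.
Windows ≥ 15 min: 09:30–10:15, 12:30–14:00, 14:15–14:30.
That's 3 windows.

3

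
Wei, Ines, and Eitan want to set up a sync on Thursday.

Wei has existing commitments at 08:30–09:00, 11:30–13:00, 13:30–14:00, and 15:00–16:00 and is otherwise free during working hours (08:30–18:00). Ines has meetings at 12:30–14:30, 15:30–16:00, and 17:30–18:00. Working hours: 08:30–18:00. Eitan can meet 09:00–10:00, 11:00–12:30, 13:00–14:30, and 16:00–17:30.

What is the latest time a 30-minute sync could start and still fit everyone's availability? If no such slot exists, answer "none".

Wei free within 08:30–18:00: 09:00–11:30, 13:00–13:30, 14:00–15:00, 16:00–18:00.
Ines free within 08:30–18:00: 08:30–12:30, 14:30–15:30, 16:00–17:30.
Wei ∩ Ines: 09:00–11:30, 14:30–15:00, 16:00–17:30.
Wei ∩ Ines ∩ Eitan: 09:00–10:00, 11:00–11:30, 16:00–17:30.
Windows ≥ 30 min: 09:00–10:00, 11:00–11:30, 16:00–17:30.
Latest start in the last window 16:00–17:30 is 17:30 − 30 min = 17:00.

17:00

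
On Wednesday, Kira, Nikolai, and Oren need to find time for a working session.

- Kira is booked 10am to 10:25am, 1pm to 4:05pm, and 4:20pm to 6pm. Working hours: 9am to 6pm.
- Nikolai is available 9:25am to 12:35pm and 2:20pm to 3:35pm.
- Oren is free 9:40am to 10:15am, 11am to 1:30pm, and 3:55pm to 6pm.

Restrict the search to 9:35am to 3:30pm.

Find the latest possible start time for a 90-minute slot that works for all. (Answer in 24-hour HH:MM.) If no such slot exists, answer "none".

11:05

Kira free within 09:00–18:00: 09:00–10:00, 10:25–13:00, 16:05–16:20.
Kira ∩ Nikolai: 09:25–10:00, 10:25–12:35.
Kira ∩ Nikolai ∩ Oren: 09:40–10:00, 11:00–12:35.
Restricted to 09:35–15:30: 09:40–10:00, 11:00–12:35.
Windows ≥ 90 min: 11:00–12:35.
Latest start in the last window 11:00–12:35 is 12:35 − 90 min = 11:05.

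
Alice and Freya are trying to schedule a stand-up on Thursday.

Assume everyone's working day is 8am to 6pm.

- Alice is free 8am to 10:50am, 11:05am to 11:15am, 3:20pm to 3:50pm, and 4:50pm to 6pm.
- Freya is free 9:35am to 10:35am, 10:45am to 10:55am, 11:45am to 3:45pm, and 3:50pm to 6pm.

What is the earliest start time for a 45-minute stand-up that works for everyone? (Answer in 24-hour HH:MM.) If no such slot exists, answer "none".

09:35

Alice ∩ Freya: 09:35–10:35, 10:45–10:50, 15:20–15:45, 16:50–18:00.
Windows ≥ 45 min: 09:35–10:35, 16:50–18:00.
Earliest such window starts at 09:35.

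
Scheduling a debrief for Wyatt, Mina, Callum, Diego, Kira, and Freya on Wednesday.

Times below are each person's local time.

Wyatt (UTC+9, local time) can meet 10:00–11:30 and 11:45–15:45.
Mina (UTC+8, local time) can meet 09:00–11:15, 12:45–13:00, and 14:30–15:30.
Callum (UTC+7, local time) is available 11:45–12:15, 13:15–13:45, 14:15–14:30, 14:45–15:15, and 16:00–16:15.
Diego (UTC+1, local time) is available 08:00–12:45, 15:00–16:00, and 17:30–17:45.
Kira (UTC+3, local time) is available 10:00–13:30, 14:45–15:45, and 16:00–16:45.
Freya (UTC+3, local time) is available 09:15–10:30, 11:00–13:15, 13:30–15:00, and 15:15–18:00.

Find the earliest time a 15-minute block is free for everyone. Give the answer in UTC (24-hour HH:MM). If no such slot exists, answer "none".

none

Wyatt → UTC: 01:00–02:30, 02:45–06:45.
Mina → UTC: 01:00–03:15, 04:45–05:00, 06:30–07:30.
Callum → UTC: 04:45–05:15, 06:15–06:45, 07:15–07:30, 07:45–08:15, 09:00–09:15.
Diego → UTC: 07:00–11:45, 14:00–15:00, 16:30–16:45.
Kira → UTC: 07:00–10:30, 11:45–12:45, 13:00–13:45.
Freya → UTC: 06:15–07:30, 08:00–10:15, 10:30–12:00, 12:15–15:00.
Wyatt ∩ Mina: 01:00–02:30, 02:45–03:15, 04:45–05:00, 06:30–06:45.
Wyatt ∩ Mina ∩ Callum: 04:45–05:00, 06:30–06:45.
Wyatt ∩ Mina ∩ Callum ∩ Diego: (none).
Wyatt ∩ Mina ∩ Callum ∩ Diego ∩ Kira: (none).
Wyatt ∩ Mina ∩ Callum ∩ Diego ∩ Kira ∩ Freya: (none).
Windows ≥ 15 min: (none).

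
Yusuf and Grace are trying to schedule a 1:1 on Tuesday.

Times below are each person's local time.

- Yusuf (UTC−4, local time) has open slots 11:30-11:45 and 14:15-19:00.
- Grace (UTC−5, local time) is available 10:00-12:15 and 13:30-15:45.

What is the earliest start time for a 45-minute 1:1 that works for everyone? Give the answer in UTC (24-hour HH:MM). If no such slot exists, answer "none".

18:30

Yusuf → UTC: 15:30–15:45, 18:15–23:00.
Grace → UTC: 15:00–17:15, 18:30–20:45.
Yusuf ∩ Grace: 15:30–15:45, 18:30–20:45.
Windows ≥ 45 min: 18:30–20:45.
Earliest such window starts at 18:30.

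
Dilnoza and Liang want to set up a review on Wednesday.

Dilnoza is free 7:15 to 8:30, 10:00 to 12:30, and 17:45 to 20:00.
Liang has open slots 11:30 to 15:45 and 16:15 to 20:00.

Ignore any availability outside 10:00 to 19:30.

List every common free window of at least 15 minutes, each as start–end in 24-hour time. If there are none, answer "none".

Dilnoza ∩ Liang: 11:30–12:30, 17:45–20:00.
Restricted to 10:00–19:30: 11:30–12:30, 17:45–19:30.
Windows ≥ 15 min: 11:30–12:30, 17:45–19:30.

11:30–12:30, 17:45–19:30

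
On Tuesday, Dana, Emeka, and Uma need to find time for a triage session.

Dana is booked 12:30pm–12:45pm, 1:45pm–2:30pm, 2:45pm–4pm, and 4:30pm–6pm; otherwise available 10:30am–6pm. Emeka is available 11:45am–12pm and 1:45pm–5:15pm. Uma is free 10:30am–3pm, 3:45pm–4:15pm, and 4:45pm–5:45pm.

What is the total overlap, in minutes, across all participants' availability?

Dana free within 10:30–18:00: 10:30–12:30, 12:45–13:45, 14:30–14:45, 16:00–16:30.
Dana ∩ Emeka: 11:45–12:00, 14:30–14:45, 16:00–16:30.
Dana ∩ Emeka ∩ Uma: 11:45–12:00, 14:30–14:45, 16:00–16:15.
Total common minutes: 15 + 15 + 15 = 45.

45 minutes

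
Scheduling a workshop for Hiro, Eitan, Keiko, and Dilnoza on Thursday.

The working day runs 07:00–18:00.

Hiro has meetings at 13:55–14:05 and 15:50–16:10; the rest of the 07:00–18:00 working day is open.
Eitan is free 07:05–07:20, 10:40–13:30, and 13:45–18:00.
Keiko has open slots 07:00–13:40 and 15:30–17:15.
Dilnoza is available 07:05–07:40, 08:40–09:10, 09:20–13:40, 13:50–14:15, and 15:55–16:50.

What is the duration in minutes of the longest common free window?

170 minutes

Hiro free within 07:00–18:00: 07:00–13:55, 14:05–15:50, 16:10–18:00.
Hiro ∩ Eitan: 07:05–07:20, 10:40–13:30, 13:45–13:55, 14:05–15:50, 16:10–18:00.
Hiro ∩ Eitan ∩ Keiko: 07:05–07:20, 10:40–13:30, 15:30–15:50, 16:10–17:15.
Hiro ∩ Eitan ∩ Keiko ∩ Dilnoza: 07:05–07:20, 10:40–13:30, 16:10–16:50.
Common window lengths: 15, 170, 40 min; longest is 170.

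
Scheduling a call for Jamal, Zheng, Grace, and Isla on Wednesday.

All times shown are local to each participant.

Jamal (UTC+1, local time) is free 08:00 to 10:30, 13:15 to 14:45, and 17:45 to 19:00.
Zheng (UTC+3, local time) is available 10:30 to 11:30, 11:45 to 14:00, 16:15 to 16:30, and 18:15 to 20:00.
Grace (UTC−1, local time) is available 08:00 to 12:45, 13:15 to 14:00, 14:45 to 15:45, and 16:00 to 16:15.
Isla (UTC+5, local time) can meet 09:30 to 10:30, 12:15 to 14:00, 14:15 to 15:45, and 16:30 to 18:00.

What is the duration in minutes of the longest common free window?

15 minutes

Jamal → UTC: 07:00–09:30, 12:15–13:45, 16:45–18:00.
Zheng → UTC: 07:30–08:30, 08:45–11:00, 13:15–13:30, 15:15–17:00.
Grace → UTC: 09:00–13:45, 14:15–15:00, 15:45–16:45, 17:00–17:15.
Isla → UTC: 04:30–05:30, 07:15–09:00, 09:15–10:45, 11:30–13:00.
Jamal ∩ Zheng: 07:30–08:30, 08:45–09:30, 13:15–13:30, 16:45–17:00.
Jamal ∩ Zheng ∩ Grace: 09:00–09:30, 13:15–13:30.
Jamal ∩ Zheng ∩ Grace ∩ Isla: 09:15–09:30.
Single common window of 15 minutes.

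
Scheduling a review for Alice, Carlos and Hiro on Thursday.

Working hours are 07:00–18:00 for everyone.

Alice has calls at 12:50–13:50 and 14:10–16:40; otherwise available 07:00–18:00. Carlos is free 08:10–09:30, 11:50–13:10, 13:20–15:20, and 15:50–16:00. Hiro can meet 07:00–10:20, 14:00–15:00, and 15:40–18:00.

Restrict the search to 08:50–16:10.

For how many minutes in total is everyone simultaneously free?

Alice free within 07:00–18:00: 07:00–12:50, 13:50–14:10, 16:40–18:00.
Alice ∩ Carlos: 08:10–09:30, 11:50–12:50, 13:50–14:10.
Alice ∩ Carlos ∩ Hiro: 08:10–09:30, 14:00–14:10.
Restricted to 08:50–16:10: 08:50–09:30, 14:00–14:10.
Total common minutes: 40 + 10 = 50.

50 minutes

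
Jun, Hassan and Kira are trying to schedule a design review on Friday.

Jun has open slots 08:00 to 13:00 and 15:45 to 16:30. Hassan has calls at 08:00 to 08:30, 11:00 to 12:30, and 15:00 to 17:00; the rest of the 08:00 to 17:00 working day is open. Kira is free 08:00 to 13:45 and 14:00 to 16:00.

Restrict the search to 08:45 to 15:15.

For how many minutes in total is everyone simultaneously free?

165 minutes

Hassan free within 08:00–17:00: 08:30–11:00, 12:30–15:00.
Jun ∩ Hassan: 08:30–11:00, 12:30–13:00.
Jun ∩ Hassan ∩ Kira: 08:30–11:00, 12:30–13:00.
Restricted to 08:45–15:15: 08:45–11:00, 12:30–13:00.
Total common minutes: 135 + 30 = 165.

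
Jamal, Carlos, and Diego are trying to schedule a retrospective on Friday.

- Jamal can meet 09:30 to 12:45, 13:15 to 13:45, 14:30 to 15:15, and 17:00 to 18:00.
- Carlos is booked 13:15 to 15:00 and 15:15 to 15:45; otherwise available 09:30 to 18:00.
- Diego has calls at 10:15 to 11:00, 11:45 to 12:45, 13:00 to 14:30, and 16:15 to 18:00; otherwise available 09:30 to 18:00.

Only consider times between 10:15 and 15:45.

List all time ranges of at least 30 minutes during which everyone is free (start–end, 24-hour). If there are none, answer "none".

Carlos free within 09:30–18:00: 09:30–13:15, 15:00–15:15, 15:45–18:00.
Diego free within 09:30–18:00: 09:30–10:15, 11:00–11:45, 12:45–13:00, 14:30–16:15.
Jamal ∩ Carlos: 09:30–12:45, 15:00–15:15, 17:00–18:00.
Jamal ∩ Carlos ∩ Diego: 09:30–10:15, 11:00–11:45, 15:00–15:15.
Restricted to 10:15–15:45: 11:00–11:45, 15:00–15:15.
Windows ≥ 30 min: 11:00–11:45.

11:00–11:45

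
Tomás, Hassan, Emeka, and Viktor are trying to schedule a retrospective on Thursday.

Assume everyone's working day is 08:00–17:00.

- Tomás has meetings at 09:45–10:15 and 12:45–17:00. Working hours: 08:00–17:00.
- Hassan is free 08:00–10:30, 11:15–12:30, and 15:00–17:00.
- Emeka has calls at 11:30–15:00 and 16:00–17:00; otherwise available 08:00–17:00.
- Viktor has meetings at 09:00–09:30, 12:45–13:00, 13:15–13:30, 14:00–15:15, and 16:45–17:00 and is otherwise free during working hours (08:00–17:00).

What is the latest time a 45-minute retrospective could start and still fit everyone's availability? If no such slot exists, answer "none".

Tomás free within 08:00–17:00: 08:00–09:45, 10:15–12:45.
Emeka free within 08:00–17:00: 08:00–11:30, 15:00–16:00.
Viktor free within 08:00–17:00: 08:00–09:00, 09:30–12:45, 13:00–13:15, 13:30–14:00, 15:15–16:45.
Tomás ∩ Hassan: 08:00–09:45, 10:15–10:30, 11:15–12:30.
Tomás ∩ Hassan ∩ Emeka: 08:00–09:45, 10:15–10:30, 11:15–11:30.
Tomás ∩ Hassan ∩ Emeka ∩ Viktor: 08:00–09:00, 09:30–09:45, 10:15–10:30, 11:15–11:30.
Windows ≥ 45 min: 08:00–09:00.
Latest start in the last window 08:00–09:00 is 09:00 − 45 min = 08:15.

08:15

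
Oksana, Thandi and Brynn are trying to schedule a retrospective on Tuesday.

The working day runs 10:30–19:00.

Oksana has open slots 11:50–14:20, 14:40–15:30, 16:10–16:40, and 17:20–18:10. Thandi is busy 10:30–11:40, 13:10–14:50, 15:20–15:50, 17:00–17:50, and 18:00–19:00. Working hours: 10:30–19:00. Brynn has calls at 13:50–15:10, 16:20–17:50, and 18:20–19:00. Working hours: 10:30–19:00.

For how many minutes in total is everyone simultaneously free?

Thandi free within 10:30–19:00: 11:40–13:10, 14:50–15:20, 15:50–17:00, 17:50–18:00.
Brynn free within 10:30–19:00: 10:30–13:50, 15:10–16:20, 17:50–18:20.
Oksana ∩ Thandi: 11:50–13:10, 14:50–15:20, 16:10–16:40, 17:50–18:00.
Oksana ∩ Thandi ∩ Brynn: 11:50–13:10, 15:10–15:20, 16:10–16:20, 17:50–18:00.
Total common minutes: 80 + 10 + 10 + 10 = 110.

110 minutes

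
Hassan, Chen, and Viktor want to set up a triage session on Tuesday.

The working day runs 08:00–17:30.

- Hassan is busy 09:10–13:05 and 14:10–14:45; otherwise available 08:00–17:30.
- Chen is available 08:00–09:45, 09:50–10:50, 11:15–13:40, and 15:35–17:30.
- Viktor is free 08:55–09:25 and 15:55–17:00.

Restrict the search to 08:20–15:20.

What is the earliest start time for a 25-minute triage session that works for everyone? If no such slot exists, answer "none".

Hassan free within 08:00–17:30: 08:00–09:10, 13:05–14:10, 14:45–17:30.
Hassan ∩ Chen: 08:00–09:10, 13:05–13:40, 15:35–17:30.
Hassan ∩ Chen ∩ Viktor: 08:55–09:10, 15:55–17:00.
Restricted to 08:20–15:20: 08:55–09:10.
Windows ≥ 25 min: (none).

none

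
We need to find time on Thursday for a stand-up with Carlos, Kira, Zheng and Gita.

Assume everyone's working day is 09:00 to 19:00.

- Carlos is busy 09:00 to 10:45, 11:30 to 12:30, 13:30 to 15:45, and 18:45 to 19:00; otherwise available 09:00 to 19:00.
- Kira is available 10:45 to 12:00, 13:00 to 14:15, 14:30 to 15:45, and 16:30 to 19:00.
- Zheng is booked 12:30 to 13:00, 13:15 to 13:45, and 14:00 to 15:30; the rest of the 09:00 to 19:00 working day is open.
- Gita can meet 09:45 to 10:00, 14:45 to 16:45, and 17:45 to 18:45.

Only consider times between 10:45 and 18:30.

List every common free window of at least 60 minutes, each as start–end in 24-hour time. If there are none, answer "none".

Carlos free within 09:00–19:00: 10:45–11:30, 12:30–13:30, 15:45–18:45.
Zheng free within 09:00–19:00: 09:00–12:30, 13:00–13:15, 13:45–14:00, 15:30–19:00.
Carlos ∩ Kira: 10:45–11:30, 13:00–13:30, 16:30–18:45.
Carlos ∩ Kira ∩ Zheng: 10:45–11:30, 13:00–13:15, 16:30–18:45.
Carlos ∩ Kira ∩ Zheng ∩ Gita: 16:30–16:45, 17:45–18:45.
Restricted to 10:45–18:30: 16:30–16:45, 17:45–18:30.
Windows ≥ 60 min: (none).

none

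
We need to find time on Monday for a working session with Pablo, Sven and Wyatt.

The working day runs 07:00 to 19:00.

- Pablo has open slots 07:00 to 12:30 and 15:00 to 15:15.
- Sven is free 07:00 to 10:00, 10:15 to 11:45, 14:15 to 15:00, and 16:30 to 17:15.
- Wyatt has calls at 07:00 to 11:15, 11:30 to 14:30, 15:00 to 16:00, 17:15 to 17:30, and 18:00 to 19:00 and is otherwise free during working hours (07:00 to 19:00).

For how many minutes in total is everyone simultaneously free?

15 minutes

Wyatt free within 07:00–19:00: 11:15–11:30, 14:30–15:00, 16:00–17:15, 17:30–18:00.
Pablo ∩ Sven: 07:00–10:00, 10:15–11:45.
Pablo ∩ Sven ∩ Wyatt: 11:15–11:30.
Total common minutes: 15.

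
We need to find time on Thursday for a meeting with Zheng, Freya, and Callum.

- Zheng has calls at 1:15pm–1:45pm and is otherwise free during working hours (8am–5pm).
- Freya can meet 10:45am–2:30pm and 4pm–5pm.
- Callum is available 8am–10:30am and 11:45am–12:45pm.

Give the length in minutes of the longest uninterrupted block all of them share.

60 minutes

Zheng free within 08:00–17:00: 08:00–13:15, 13:45–17:00.
Zheng ∩ Freya: 10:45–13:15, 13:45–14:30, 16:00–17:00.
Zheng ∩ Freya ∩ Callum: 11:45–12:45.
Single common window of 60 minutes.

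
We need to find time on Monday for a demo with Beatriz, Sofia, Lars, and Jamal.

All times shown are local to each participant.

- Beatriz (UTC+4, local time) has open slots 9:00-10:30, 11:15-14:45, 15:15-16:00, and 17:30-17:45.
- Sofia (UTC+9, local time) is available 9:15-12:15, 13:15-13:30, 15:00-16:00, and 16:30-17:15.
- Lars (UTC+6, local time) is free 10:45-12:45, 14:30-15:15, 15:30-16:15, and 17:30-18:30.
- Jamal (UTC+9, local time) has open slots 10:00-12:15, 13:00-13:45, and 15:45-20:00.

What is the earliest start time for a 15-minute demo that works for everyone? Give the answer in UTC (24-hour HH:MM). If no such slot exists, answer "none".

Beatriz → UTC: 05:00–06:30, 07:15–10:45, 11:15–12:00, 13:30–13:45.
Sofia → UTC: 00:15–03:15, 04:15–04:30, 06:00–07:00, 07:30–08:15.
Lars → UTC: 04:45–06:45, 08:30–09:15, 09:30–10:15, 11:30–12:30.
Jamal → UTC: 01:00–03:15, 04:00–04:45, 06:45–11:00.
Beatriz ∩ Sofia: 06:00–06:30, 07:30–08:15.
Beatriz ∩ Sofia ∩ Lars: 06:00–06:30.
Beatriz ∩ Sofia ∩ Lars ∩ Jamal: (none).
Windows ≥ 15 min: (none).

none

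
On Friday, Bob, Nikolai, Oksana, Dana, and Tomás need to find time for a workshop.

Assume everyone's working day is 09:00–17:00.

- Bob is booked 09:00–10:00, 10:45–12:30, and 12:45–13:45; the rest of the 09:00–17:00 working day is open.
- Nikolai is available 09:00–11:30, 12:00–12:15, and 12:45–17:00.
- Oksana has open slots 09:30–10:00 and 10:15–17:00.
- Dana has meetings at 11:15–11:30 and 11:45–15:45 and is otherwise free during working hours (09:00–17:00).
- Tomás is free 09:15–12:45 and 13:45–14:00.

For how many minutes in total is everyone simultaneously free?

30 minutes

Bob free within 09:00–17:00: 10:00–10:45, 12:30–12:45, 13:45–17:00.
Dana free within 09:00–17:00: 09:00–11:15, 11:30–11:45, 15:45–17:00.
Bob ∩ Nikolai: 10:00–10:45, 13:45–17:00.
Bob ∩ Nikolai ∩ Oksana: 10:15–10:45, 13:45–17:00.
Bob ∩ Nikolai ∩ Oksana ∩ Dana: 10:15–10:45, 15:45–17:00.
Bob ∩ Nikolai ∩ Oksana ∩ Dana ∩ Tomás: 10:15–10:45.
Total common minutes: 30.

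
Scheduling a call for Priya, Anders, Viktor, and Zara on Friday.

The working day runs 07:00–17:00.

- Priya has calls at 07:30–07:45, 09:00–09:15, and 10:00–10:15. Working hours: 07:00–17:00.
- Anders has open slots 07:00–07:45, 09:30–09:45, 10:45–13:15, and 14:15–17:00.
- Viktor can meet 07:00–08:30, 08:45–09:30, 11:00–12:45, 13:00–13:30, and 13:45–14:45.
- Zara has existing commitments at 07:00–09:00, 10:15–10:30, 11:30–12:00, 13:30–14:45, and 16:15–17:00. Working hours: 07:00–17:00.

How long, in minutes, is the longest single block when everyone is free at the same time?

45 minutes

Priya free within 07:00–17:00: 07:00–07:30, 07:45–09:00, 09:15–10:00, 10:15–17:00.
Zara free within 07:00–17:00: 09:00–10:15, 10:30–11:30, 12:00–13:30, 14:45–16:15.
Priya ∩ Anders: 07:00–07:30, 09:30–09:45, 10:45–13:15, 14:15–17:00.
Priya ∩ Anders ∩ Viktor: 07:00–07:30, 11:00–12:45, 13:00–13:15, 14:15–14:45.
Priya ∩ Anders ∩ Viktor ∩ Zara: 11:00–11:30, 12:00–12:45, 13:00–13:15.
Common window lengths: 30, 45, 15 min; longest is 45.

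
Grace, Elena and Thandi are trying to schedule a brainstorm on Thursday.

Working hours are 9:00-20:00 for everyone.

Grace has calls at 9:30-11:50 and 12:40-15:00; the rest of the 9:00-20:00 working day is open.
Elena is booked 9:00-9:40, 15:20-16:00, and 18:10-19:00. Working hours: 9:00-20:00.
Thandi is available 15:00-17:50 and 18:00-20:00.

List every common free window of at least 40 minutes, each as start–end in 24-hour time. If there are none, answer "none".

16:00–17:50, 19:00–20:00

Grace free within 09:00–20:00: 09:00–09:30, 11:50–12:40, 15:00–20:00.
Elena free within 09:00–20:00: 09:40–15:20, 16:00–18:10, 19:00–20:00.
Grace ∩ Elena: 11:50–12:40, 15:00–15:20, 16:00–18:10, 19:00–20:00.
Grace ∩ Elena ∩ Thandi: 15:00–15:20, 16:00–17:50, 18:00–18:10, 19:00–20:00.
Windows ≥ 40 min: 16:00–17:50, 19:00–20:00.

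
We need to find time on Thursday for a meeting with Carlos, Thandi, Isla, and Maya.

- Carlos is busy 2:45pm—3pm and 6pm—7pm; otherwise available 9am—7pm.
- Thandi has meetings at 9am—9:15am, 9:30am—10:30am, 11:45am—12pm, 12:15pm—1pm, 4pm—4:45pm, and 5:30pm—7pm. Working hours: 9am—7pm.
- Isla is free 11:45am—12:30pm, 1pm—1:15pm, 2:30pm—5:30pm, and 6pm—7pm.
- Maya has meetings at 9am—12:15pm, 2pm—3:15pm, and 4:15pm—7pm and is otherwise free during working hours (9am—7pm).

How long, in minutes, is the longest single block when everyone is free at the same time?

Carlos free within 09:00–19:00: 09:00–14:45, 15:00–18:00.
Thandi free within 09:00–19:00: 09:15–09:30, 10:30–11:45, 12:00–12:15, 13:00–16:00, 16:45–17:30.
Maya free within 09:00–19:00: 12:15–14:00, 15:15–16:15.
Carlos ∩ Thandi: 09:15–09:30, 10:30–11:45, 12:00–12:15, 13:00–14:45, 15:00–16:00, 16:45–17:30.
Carlos ∩ Thandi ∩ Isla: 12:00–12:15, 13:00–13:15, 14:30–14:45, 15:00–16:00, 16:45–17:30.
Carlos ∩ Thandi ∩ Isla ∩ Maya: 13:00–13:15, 15:15–16:00.
Common window lengths: 15, 45 min; longest is 45.

45 minutes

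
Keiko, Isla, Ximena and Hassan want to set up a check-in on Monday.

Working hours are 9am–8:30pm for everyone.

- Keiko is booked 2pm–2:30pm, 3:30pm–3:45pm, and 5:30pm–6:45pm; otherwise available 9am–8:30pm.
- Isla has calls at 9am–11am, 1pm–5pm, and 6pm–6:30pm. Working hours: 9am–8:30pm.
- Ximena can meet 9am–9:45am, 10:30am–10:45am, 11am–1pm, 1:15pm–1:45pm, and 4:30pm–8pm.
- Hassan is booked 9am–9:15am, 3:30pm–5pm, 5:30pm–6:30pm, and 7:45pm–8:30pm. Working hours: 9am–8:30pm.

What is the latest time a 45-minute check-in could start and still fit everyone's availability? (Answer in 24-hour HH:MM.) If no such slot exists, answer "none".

19:00

Keiko free within 09:00–20:30: 09:00–14:00, 14:30–15:30, 15:45–17:30, 18:45–20:30.
Isla free within 09:00–20:30: 11:00–13:00, 17:00–18:00, 18:30–20:30.
Hassan free within 09:00–20:30: 09:15–15:30, 17:00–17:30, 18:30–19:45.
Keiko ∩ Isla: 11:00–13:00, 17:00–17:30, 18:45–20:30.
Keiko ∩ Isla ∩ Ximena: 11:00–13:00, 17:00–17:30, 18:45–20:00.
Keiko ∩ Isla ∩ Ximena ∩ Hassan: 11:00–13:00, 17:00–17:30, 18:45–19:45.
Windows ≥ 45 min: 11:00–13:00, 18:45–19:45.
Latest start in the last window 18:45–19:45 is 19:45 − 45 min = 19:00.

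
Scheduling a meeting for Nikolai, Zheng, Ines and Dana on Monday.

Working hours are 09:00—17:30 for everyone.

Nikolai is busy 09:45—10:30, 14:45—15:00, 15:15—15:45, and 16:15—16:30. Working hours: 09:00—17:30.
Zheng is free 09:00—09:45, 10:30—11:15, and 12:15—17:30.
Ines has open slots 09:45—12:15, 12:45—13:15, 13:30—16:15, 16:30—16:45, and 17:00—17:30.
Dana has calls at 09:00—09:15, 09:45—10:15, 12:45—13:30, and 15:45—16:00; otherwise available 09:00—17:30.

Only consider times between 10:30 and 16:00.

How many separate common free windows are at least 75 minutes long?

Nikolai free within 09:00–17:30: 09:00–09:45, 10:30–14:45, 15:00–15:15, 15:45–16:15, 16:30–17:30.
Dana free within 09:00–17:30: 09:15–09:45, 10:15–12:45, 13:30–15:45, 16:00–17:30.
Nikolai ∩ Zheng: 09:00–09:45, 10:30–11:15, 12:15–14:45, 15:00–15:15, 15:45–16:15, 16:30–17:30.
Nikolai ∩ Zheng ∩ Ines: 10:30–11:15, 12:45–13:15, 13:30–14:45, 15:00–15:15, 15:45–16:15, 16:30–16:45, 17:00–17:30.
Nikolai ∩ Zheng ∩ Ines ∩ Dana: 10:30–11:15, 13:30–14:45, 15:00–15:15, 16:00–16:15, 16:30–16:45, 17:00–17:30.
Restricted to 10:30–16:00: 10:30–11:15, 13:30–14:45, 15:00–15:15.
Windows ≥ 75 min: 13:30–14:45.
That's 1 window.

1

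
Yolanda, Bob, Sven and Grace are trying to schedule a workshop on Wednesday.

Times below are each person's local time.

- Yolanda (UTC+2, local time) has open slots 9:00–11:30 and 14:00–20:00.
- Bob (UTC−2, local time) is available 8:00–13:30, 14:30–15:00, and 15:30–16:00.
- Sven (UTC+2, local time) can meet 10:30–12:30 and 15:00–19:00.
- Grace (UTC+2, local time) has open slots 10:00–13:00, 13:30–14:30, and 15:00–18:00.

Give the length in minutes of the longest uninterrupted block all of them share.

150 minutes

Yolanda → UTC: 07:00–09:30, 12:00–18:00.
Bob → UTC: 10:00–15:30, 16:30–17:00, 17:30–18:00.
Sven → UTC: 08:30–10:30, 13:00–17:00.
Grace → UTC: 08:00–11:00, 11:30–12:30, 13:00–16:00.
Yolanda ∩ Bob: 12:00–15:30, 16:30–17:00, 17:30–18:00.
Yolanda ∩ Bob ∩ Sven: 13:00–15:30, 16:30–17:00.
Yolanda ∩ Bob ∩ Sven ∩ Grace: 13:00–15:30.
Single common window of 150 minutes.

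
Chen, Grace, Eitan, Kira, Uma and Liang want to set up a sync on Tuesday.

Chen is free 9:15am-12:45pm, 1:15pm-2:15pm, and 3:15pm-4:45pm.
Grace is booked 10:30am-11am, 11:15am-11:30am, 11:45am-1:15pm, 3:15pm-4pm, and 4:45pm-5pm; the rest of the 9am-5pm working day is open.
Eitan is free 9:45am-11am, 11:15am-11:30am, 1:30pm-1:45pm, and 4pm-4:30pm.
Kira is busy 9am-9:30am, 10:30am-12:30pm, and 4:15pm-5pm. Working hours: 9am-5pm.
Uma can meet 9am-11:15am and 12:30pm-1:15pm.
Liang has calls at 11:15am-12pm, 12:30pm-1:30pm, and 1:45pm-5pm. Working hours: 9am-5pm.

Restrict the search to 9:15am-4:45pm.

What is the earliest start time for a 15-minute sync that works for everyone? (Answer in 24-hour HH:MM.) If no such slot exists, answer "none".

09:45

Grace free within 09:00–17:00: 09:00–10:30, 11:00–11:15, 11:30–11:45, 13:15–15:15, 16:00–16:45.
Kira free within 09:00–17:00: 09:30–10:30, 12:30–16:15.
Liang free within 09:00–17:00: 09:00–11:15, 12:00–12:30, 13:30–13:45.
Chen ∩ Grace: 09:15–10:30, 11:00–11:15, 11:30–11:45, 13:15–14:15, 16:00–16:45.
Chen ∩ Grace ∩ Eitan: 09:45–10:30, 13:30–13:45, 16:00–16:30.
Chen ∩ Grace ∩ Eitan ∩ Kira: 09:45–10:30, 13:30–13:45, 16:00–16:15.
Chen ∩ Grace ∩ Eitan ∩ Kira ∩ Uma: 09:45–10:30.
Chen ∩ Grace ∩ Eitan ∩ Kira ∩ Uma ∩ Liang: 09:45–10:30.
Restricted to 09:15–16:45: 09:45–10:30.
Windows ≥ 15 min: 09:45–10:30.
Earliest such window starts at 09:45.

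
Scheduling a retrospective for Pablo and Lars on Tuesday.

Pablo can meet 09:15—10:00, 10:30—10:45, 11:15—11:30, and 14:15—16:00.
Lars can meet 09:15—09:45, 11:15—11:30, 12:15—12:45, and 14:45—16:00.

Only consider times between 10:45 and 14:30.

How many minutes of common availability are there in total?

15 minutes

Pablo ∩ Lars: 09:15–09:45, 11:15–11:30, 14:45–16:00.
Restricted to 10:45–14:30: 11:15–11:30.
Total common minutes: 15.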